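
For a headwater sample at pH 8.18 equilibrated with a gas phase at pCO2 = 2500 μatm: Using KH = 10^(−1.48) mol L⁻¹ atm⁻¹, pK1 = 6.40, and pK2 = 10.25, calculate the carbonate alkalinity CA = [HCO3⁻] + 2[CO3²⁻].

CA = 5.07 mmol/L

[CO2*] = KH · pCO2 = 10^(−1.48) × 2500×10^-6 = 8.278×10^-5 mol/L
α₀ = 1/(1 + K1/[H⁺] + K1K2/[H⁺]²) = 1/(1 + 10^+1.78 + 10^-0.29) = 0.01619
DIC = [CO2*]/α₀ = 8.278×10^-5 / 0.01619 = 5.113 mmol/L
CA = (α₁ + 2α₂)·DIC = (0.9755 + 2×0.008303) × 5.113 = 5.07 mmol/L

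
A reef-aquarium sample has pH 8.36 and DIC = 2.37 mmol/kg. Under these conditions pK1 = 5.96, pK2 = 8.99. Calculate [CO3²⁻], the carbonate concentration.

[CO3²⁻] = 0.449 mmol/kg

α₂ = 1 / (1 + [H⁺]/K2 + [H⁺]²/(K1K2)) = 1 / (1 + 10^+0.63 + 10^-1.77)
   = 1 / (1 + 4.2658 + 0.016982) = 1/5.2828 = 0.1893
[CO3²⁻] = α₂ × DIC = 0.1893 × 2.37 = 0.449 mmol/kg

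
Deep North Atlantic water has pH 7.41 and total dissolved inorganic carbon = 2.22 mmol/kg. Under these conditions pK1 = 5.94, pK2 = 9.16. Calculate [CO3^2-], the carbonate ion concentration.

α₂ = 1 / (1 + [H⁺]/K2 + [H⁺]²/(K1K2)) = 1 / (1 + 10^+1.75 + 10^+0.28)
   = 1 / (1 + 56.234 + 1.9055) = 1/59.140 = 0.01691
[CO3²⁻] = α₂ × DIC = 0.01691 × 2.22 = 0.0375 mmol/kg

[CO3²⁻] = 0.0375 mmol/kg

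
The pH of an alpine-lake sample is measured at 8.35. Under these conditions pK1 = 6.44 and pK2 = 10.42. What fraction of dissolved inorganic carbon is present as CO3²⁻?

α₂ = 0.00834

α₂ = 1 / (1 + [H⁺]/K2 + [H⁺]²/(K1K2)) = 1 / (1 + 10^+2.07 + 10^+0.16)
   = 1 / (1 + 117.49 + 1.4454) = 1/119.94 = 0.008338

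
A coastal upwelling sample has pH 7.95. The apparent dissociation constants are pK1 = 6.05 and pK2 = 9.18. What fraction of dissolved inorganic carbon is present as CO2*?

α₀ = 1 / (1 + K1/[H⁺] + K1K2/[H⁺]²) = 1 / (1 + 10^+1.90 + 10^+0.67)
   = 1 / (1 + 79.433 + 4.6774) = 1/85.110 = 0.01175

α₀ = 0.0117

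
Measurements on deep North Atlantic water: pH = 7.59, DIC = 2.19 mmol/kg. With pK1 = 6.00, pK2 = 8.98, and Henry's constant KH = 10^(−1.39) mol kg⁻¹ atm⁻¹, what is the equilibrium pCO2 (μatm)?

α₀ = 1 / (1 + K1/[H⁺] + K1K2/[H⁺]²) = 1 / (1 + 10^+1.59 + 10^+0.20)
   = 1 / (1 + 38.905 + 1.5849) = 1/41.489 = 0.02410
[CO2*] = α₀ × DIC = 0.02410 × 2.19 = 0.05278 mmol/kg
pCO2 = [CO2*]/KH = 5.278×10^-5 / 4.074×10^-2 = 1300 μatm

pCO2 = 1300 μatm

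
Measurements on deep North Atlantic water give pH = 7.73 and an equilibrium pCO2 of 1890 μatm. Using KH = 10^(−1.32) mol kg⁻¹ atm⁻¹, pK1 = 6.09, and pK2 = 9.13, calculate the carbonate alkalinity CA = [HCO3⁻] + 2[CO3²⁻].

CA = 4.26 mmol/kg

[CO2*] = KH · pCO2 = 10^(−1.32) × 1890×10^-6 = 9.046×10^-5 mol/kg
α₀ = 1/(1 + K1/[H⁺] + K1K2/[H⁺]²) = 1/(1 + 10^+1.64 + 10^+0.24) = 0.02156
DIC = [CO2*]/α₀ = 9.046×10^-5 / 0.02156 = 4.196 mmol/kg
CA = (α₁ + 2α₂)·DIC = (0.9410 + 2×0.03746) × 4.196 = 4.26 mmol/kg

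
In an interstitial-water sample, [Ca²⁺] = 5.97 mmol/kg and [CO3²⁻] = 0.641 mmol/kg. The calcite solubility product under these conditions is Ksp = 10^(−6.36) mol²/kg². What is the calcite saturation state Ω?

Ksp = 10^(−6.36) = 4.365×10^-7
Ω = [Ca²⁺][CO3²⁻]/Ksp = (5.97×10^-3)(0.641×10^-3) / 4.365×10^-7 = 8.77

Ω = 8.77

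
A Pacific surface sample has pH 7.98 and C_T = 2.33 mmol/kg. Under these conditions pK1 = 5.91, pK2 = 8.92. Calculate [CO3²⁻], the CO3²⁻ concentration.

[CO3²⁻] = 0.238 mmol/kg

α₂ = 1 / (1 + [H⁺]/K2 + [H⁺]²/(K1K2)) = 1 / (1 + 10^+0.94 + 10^-1.13)
   = 1 / (1 + 8.7096 + 0.074131) = 1/9.7838 = 0.1022
[CO3²⁻] = α₂ × DIC = 0.1022 × 2.33 = 0.238 mmol/kg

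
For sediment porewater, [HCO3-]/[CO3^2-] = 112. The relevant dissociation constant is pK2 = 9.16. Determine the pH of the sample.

From K2 = [H⁺][CO3^2-]/[HCO3-]:  pH = pK2 − log₁₀([HCO3-]/[CO3^2-])
log₁₀(112) = +2.049
pH = 9.16 − (+2.049) = 7.11

pH = 7.11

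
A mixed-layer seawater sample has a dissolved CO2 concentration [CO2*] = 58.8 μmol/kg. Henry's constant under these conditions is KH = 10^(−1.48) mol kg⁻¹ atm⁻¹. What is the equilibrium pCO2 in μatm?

pCO2 = 1780 μatm

KH = 10^(−1.48) = 3.311×10^-2 mol kg⁻¹ atm⁻¹
pCO2 = [CO2*]/KH = 58.8×10^-6 / 3.311×10^-2 = 1.78×10^-3 atm = 1780 μatm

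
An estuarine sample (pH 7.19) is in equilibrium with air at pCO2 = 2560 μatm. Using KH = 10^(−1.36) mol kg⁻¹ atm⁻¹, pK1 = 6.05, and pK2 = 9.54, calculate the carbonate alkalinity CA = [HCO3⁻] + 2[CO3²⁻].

[CO2*] = KH · pCO2 = 10^(−1.36) × 2560×10^-6 = 1.117×10^-4 mol/kg
α₀ = 1/(1 + K1/[H⁺] + K1K2/[H⁺]²) = 1/(1 + 10^+1.14 + 10^-1.21) = 0.06727
DIC = [CO2*]/α₀ = 1.117×10^-4 / 0.06727 = 1.661 mmol/kg
CA = (α₁ + 2α₂)·DIC = (0.9286 + 2×0.004148) × 1.661 = 1.56 mmol/kg

CA = 1.56 mmol/kg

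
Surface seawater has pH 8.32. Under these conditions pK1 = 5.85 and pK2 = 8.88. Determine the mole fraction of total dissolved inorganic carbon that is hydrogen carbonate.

α₁ = 0.782

α₁ = 1 / (1 + [H⁺]/K1 + K2/[H⁺]) = 1 / (1 + 10^-2.47 + 10^-0.56)
   = 1 / (1 + 0.0033884 + 0.27542) = 1/1.2788 = 0.7820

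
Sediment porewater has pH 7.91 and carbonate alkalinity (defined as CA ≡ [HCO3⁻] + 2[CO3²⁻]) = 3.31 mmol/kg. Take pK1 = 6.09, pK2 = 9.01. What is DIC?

DIC = 3.13 mmol/kg

CA = [HCO3⁻] + 2[CO3²⁻] = (α₁ + 2α₂)·DIC
At pH 7.91: [H⁺]/K1 = 10^-1.82 = 0.015136, K2/[H⁺] = 10^-1.10 = 0.079433
α₁ = 1/(1 + 0.015136 + 0.079433) = 1/1.0946 = 0.9136; α₂ = α₁·K2/[H⁺] = 0.07257
α₁ + 2α₂ = 1.0587
DIC = CA / (α₁ + 2α₂) = 3.31 / 1.0587 = 3.13 mmol/kg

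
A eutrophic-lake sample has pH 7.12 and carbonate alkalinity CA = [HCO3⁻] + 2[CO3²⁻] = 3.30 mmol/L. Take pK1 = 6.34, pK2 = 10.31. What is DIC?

DIC = 3.84 mmol/L

CA = [HCO3⁻] + 2[CO3²⁻] = (α₁ + 2α₂)·DIC
At pH 7.12: [H⁺]/K1 = 10^-0.78 = 0.16596, K2/[H⁺] = 10^-3.19 = 0.00064565
α₁ = 1/(1 + 0.16596 + 0.00064565) = 1/1.1666 = 0.8572; α₂ = α₁·K2/[H⁺] = 0.0005534
α₁ + 2α₂ = 0.8583
DIC = CA / (α₁ + 2α₂) = 3.30 / 0.8583 = 3.84 mmol/L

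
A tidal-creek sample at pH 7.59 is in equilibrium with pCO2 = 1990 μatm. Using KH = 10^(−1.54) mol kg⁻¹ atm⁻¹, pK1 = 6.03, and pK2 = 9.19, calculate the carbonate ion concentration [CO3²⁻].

[CO2*] = KH · pCO2 = 10^(−1.54) × 1990×10^-6 = 5.739×10^-5 mol/kg
α₀ = 1/(1 + K1/[H⁺] + K1K2/[H⁺]²) = 1/(1 + 10^+1.56 + 10^-0.04) = 0.02616
DIC = [CO2*]/α₀ = 5.739×10^-5 / 0.02616 = 2.194 mmol/kg
[CO3²⁻] = α₂·DIC; α₂ = 0.02386, so [CO3²⁻] = 0.02386 × 2.194 = 0.0523 mmol/kg

[CO3²⁻] = 0.0523 mmol/kg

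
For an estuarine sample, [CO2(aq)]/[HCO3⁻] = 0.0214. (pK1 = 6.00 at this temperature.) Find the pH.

pH = 7.67

From K1 = [H⁺][HCO3⁻]/[CO2(aq)]:  pH = pK1 − log₁₀([CO2(aq)]/[HCO3⁻])
log₁₀(0.0214) = -1.670
pH = 6.00 − (-1.670) = 7.67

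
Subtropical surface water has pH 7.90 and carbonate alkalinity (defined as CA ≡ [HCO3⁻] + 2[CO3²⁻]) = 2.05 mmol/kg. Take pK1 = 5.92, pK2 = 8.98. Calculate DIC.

DIC = 1.92 mmol/kg

CA = [HCO3⁻] + 2[CO3²⁻] = (α₁ + 2α₂)·DIC
At pH 7.90: [H⁺]/K1 = 10^-1.98 = 0.010471, K2/[H⁺] = 10^-1.08 = 0.083176
α₁ = 1/(1 + 0.010471 + 0.083176) = 1/1.0936 = 0.9144; α₂ = α₁·K2/[H⁺] = 0.07605
α₁ + 2α₂ = 1.0665
DIC = CA / (α₁ + 2α₂) = 2.05 / 1.0665 = 1.92 mmol/kg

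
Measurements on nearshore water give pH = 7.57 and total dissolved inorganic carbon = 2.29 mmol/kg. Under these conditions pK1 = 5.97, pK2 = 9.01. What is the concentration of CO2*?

α₀ = 1 / (1 + K1/[H⁺] + K1K2/[H⁺]²) = 1 / (1 + 10^+1.60 + 10^+0.16)
   = 1 / (1 + 39.811 + 1.4454) = 1/42.256 = 0.02367
[CO2*] = α₀ × DIC = 0.02367 × 2.29 = 0.0542 mmol/kg

[CO2*] = 0.0542 mmol/kg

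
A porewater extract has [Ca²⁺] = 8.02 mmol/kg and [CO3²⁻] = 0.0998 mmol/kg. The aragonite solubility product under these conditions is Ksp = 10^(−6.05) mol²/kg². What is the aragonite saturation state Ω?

Ω = 0.898

Ksp = 10^(−6.05) = 8.913×10^-7
Ω = [Ca²⁺][CO3²⁻]/Ksp = (8.02×10^-3)(0.0998×10^-3) / 8.913×10^-7 = 0.898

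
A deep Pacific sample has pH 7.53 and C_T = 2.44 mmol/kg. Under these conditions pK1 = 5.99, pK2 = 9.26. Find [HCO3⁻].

α₁ = 1 / (1 + [H⁺]/K1 + K2/[H⁺]) = 1 / (1 + 10^-1.54 + 10^-1.73)
   = 1 / (1 + 0.028840 + 0.018621) = 1/1.0475 = 0.9547
[HCO3⁻] = α₁ × DIC = 0.9547 × 2.44 = 2.33 mmol/kg

[HCO3⁻] = 2.33 mmol/kg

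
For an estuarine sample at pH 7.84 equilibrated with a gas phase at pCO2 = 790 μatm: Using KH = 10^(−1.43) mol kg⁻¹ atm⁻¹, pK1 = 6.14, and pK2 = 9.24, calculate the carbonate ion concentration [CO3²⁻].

[CO3²⁻] = 0.0586 mmol/kg

[CO2*] = KH · pCO2 = 10^(−1.43) × 790×10^-6 = 2.935×10^-5 mol/kg
α₀ = 1/(1 + K1/[H⁺] + K1K2/[H⁺]²) = 1/(1 + 10^+1.70 + 10^+0.30) = 0.01883
DIC = [CO2*]/α₀ = 2.935×10^-5 / 0.01883 = 1.559 mmol/kg
[CO3²⁻] = α₂·DIC; α₂ = 0.03757, so [CO3²⁻] = 0.03757 × 1.559 = 0.0586 mmol/kg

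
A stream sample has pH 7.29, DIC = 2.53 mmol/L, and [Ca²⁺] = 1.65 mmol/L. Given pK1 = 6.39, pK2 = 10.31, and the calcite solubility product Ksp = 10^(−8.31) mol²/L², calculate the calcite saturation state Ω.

α₂ = 1 / (1 + [H⁺]/K2 + [H⁺]²/(K1K2)) = 1 / (1 + 10^+3.02 + 10^+2.12)
   = 1 / (1 + 1047.1 + 131.83) = 1/1180.0 = 0.0008475
[CO3²⁻] = α₂ × DIC = 0.0008475 × 2.53 = 0.002144 mmol/L = 2.144 μmol/L
Ksp = 10^(−8.31) = 4.898×10^-9
Ω = [Ca²⁺][CO3²⁻]/Ksp = (1.65×10^-3)(2.144×10^-6) / 4.898×10^-9 = 0.722

Ω = 0.722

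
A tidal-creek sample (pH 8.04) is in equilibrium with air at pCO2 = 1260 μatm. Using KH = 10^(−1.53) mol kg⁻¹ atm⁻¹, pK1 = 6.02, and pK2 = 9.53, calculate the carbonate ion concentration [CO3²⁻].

[CO2*] = KH · pCO2 = 10^(−1.53) × 1260×10^-6 = 3.719×10^-5 mol/kg
α₀ = 1/(1 + K1/[H⁺] + K1K2/[H⁺]²) = 1/(1 + 10^+2.02 + 10^+0.53) = 0.009166
DIC = [CO2*]/α₀ = 3.719×10^-5 / 0.009166 = 4.057 mmol/kg
[CO3²⁻] = α₂·DIC; α₂ = 0.03106, so [CO3²⁻] = 0.03106 × 4.057 = 0.126 mmol/kg

[CO3²⁻] = 0.126 mmol/kg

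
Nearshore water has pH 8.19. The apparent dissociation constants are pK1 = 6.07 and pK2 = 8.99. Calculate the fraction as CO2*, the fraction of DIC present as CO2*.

α₀ = 1 / (1 + K1/[H⁺] + K1K2/[H⁺]²) = 1 / (1 + 10^+2.12 + 10^+1.32)
   = 1 / (1 + 131.83 + 20.893) = 1/153.72 = 0.006505

α₀ = 0.00651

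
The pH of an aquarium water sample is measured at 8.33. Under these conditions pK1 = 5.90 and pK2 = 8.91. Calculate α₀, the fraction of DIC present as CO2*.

α₀ = 0.00293

α₀ = 1 / (1 + K1/[H⁺] + K1K2/[H⁺]²) = 1 / (1 + 10^+2.43 + 10^+1.85)
   = 1 / (1 + 269.15 + 70.795) = 1/340.95 = 0.002933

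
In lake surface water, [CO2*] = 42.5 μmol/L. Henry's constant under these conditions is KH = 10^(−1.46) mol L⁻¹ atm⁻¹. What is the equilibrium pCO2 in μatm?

pCO2 = 1230 μatm

KH = 10^(−1.46) = 3.467×10^-2 mol L⁻¹ atm⁻¹
pCO2 = [CO2*]/KH = 42.5×10^-6 / 3.467×10^-2 = 1.23×10^-3 atm = 1230 μatm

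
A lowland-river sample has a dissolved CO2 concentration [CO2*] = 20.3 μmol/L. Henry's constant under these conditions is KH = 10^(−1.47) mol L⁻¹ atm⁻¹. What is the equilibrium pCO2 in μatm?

pCO2 = 599 μatm

KH = 10^(−1.47) = 3.388×10^-2 mol L⁻¹ atm⁻¹
pCO2 = [CO2*]/KH = 20.3×10^-6 / 3.388×10^-2 = 5.99×10^-4 atm = 599 μatm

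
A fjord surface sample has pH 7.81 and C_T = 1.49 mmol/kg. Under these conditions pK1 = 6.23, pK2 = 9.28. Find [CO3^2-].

[CO3²⁻] = 0.0476 mmol/kg

α₂ = 1 / (1 + [H⁺]/K2 + [H⁺]²/(K1K2)) = 1 / (1 + 10^+1.47 + 10^-0.11)
   = 1 / (1 + 29.512 + 0.77625) = 1/31.288 = 0.03196
[CO3²⁻] = α₂ × DIC = 0.03196 × 1.49 = 0.0476 mmol/kg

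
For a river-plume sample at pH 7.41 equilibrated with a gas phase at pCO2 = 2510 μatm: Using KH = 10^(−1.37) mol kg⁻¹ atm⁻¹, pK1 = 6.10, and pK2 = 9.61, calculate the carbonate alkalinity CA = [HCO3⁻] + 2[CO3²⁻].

CA = 2.21 mmol/kg

[CO2*] = KH · pCO2 = 10^(−1.37) × 2510×10^-6 = 1.071×10^-4 mol/kg
α₀ = 1/(1 + K1/[H⁺] + K1K2/[H⁺]²) = 1/(1 + 10^+1.31 + 10^-0.89) = 0.04641
DIC = [CO2*]/α₀ = 1.071×10^-4 / 0.04641 = 2.307 mmol/kg
CA = (α₁ + 2α₂)·DIC = (0.9476 + 2×0.005979) × 2.307 = 2.21 mmol/kg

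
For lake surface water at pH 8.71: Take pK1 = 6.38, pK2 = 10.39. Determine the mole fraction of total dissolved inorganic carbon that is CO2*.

α₀ = 1 / (1 + K1/[H⁺] + K1K2/[H⁺]²) = 1 / (1 + 10^+2.33 + 10^+0.65)
   = 1 / (1 + 213.80 + 4.4668) = 1/219.26 = 0.004561

α₀ = 0.00456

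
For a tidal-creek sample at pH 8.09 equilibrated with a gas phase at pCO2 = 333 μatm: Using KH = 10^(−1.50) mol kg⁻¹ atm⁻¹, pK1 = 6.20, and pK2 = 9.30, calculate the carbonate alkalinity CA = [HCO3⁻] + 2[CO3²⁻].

[CO2*] = KH · pCO2 = 10^(−1.50) × 333×10^-6 = 1.053×10^-5 mol/kg
α₀ = 1/(1 + K1/[H⁺] + K1K2/[H⁺]²) = 1/(1 + 10^+1.89 + 10^+0.68) = 0.01199
DIC = [CO2*]/α₀ = 1.053×10^-5 / 0.01199 = 0.8784 mmol/kg
CA = (α₁ + 2α₂)·DIC = (0.9306 + 2×0.05738) × 0.8784 = 0.918 mmol/kg

CA = 0.918 mmol/kg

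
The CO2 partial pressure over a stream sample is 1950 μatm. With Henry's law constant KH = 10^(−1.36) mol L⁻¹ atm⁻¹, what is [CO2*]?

KH = 10^(−1.36) = 4.365×10^-2 mol L⁻¹ atm⁻¹
[CO2*] = KH · pCO2 = 4.365×10^-2 × 1950×10^-6 atm = 8.51×10^-5 mol/L

[CO2*] = 85.1 μmol/L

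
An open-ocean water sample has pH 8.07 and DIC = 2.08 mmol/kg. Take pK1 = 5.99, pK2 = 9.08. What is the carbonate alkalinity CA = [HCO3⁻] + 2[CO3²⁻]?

CA = 2.25 mmol/kg

CA = [HCO3⁻] + 2[CO3²⁻] = (α₁ + 2α₂)·DIC
At pH 8.07: [H⁺]/K1 = 10^-2.08 = 0.0083176, K2/[H⁺] = 10^-1.01 = 0.097724
α₁ = 1/(1 + 0.0083176 + 0.097724) = 1/1.1060 = 0.9041; α₂ = α₁·K2/[H⁺] = 0.08835
α₁ + 2α₂ = 1.0808
CA = 1.0808 × 2.08 = 2.25 mmol/kg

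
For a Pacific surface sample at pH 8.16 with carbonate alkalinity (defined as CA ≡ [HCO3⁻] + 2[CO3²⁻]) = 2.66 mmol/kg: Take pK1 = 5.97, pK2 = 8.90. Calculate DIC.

DIC = 2.32 mmol/kg

CA = [HCO3⁻] + 2[CO3²⁻] = (α₁ + 2α₂)·DIC
At pH 8.16: [H⁺]/K1 = 10^-2.19 = 0.0064565, K2/[H⁺] = 10^-0.74 = 0.18197
α₁ = 1/(1 + 0.0064565 + 0.18197) = 1/1.1884 = 0.8414; α₂ = α₁·K2/[H⁺] = 0.1531
α₁ + 2α₂ = 1.1477
DIC = CA / (α₁ + 2α₂) = 2.66 / 1.1477 = 2.32 mmol/kg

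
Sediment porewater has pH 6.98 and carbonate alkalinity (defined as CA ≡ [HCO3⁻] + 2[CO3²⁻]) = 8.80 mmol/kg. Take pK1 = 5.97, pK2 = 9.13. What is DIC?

DIC = 9.59 mmol/kg

CA = [HCO3⁻] + 2[CO3²⁻] = (α₁ + 2α₂)·DIC
At pH 6.98: [H⁺]/K1 = 10^-1.01 = 0.097724, K2/[H⁺] = 10^-2.15 = 0.0070795
α₁ = 1/(1 + 0.097724 + 0.0070795) = 1/1.1048 = 0.9051; α₂ = α₁·K2/[H⁺] = 0.006408
α₁ + 2α₂ = 0.9180
DIC = CA / (α₁ + 2α₂) = 8.80 / 0.9180 = 9.59 mmol/kg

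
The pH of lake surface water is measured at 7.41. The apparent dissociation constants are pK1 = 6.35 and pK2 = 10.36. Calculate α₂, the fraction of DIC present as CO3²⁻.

α₂ = 1 / (1 + [H⁺]/K2 + [H⁺]²/(K1K2)) = 1 / (1 + 10^+2.95 + 10^+1.89)
   = 1 / (1 + 891.25 + 77.625) = 1/969.88 = 0.001031

α₂ = 0.00103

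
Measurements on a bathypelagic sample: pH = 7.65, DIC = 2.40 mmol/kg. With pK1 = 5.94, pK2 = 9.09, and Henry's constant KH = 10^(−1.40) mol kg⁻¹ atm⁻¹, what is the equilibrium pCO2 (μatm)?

α₀ = 1 / (1 + K1/[H⁺] + K1K2/[H⁺]²) = 1 / (1 + 10^+1.71 + 10^+0.27)
   = 1 / (1 + 51.286 + 1.8621) = 1/54.148 = 0.01847
[CO2*] = α₀ × DIC = 0.01847 × 2.40 = 0.04432 mmol/kg
pCO2 = [CO2*]/KH = 4.432×10^-5 / 3.981×10^-2 = 1110 μatm

pCO2 = 1110 μatm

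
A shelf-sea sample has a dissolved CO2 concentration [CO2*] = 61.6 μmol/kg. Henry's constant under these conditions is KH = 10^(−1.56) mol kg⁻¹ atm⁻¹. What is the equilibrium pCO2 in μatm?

KH = 10^(−1.56) = 2.754×10^-2 mol kg⁻¹ atm⁻¹
pCO2 = [CO2*]/KH = 61.6×10^-6 / 2.754×10^-2 = 2.24×10^-3 atm = 2240 μatm

pCO2 = 2240 μatm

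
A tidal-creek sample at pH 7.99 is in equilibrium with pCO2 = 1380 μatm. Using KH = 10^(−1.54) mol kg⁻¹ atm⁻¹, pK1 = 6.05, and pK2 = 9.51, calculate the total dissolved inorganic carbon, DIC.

DIC = 3.61 mmol/kg

[CO2*] = KH · pCO2 = 10^(−1.54) × 1380×10^-6 = 3.980×10^-5 mol/kg
α₀ = 1/(1 + K1/[H⁺] + K1K2/[H⁺]²) = 1/(1 + 10^+1.94 + 10^+0.42) = 0.01102
DIC = [CO2*]/α₀ = 3.980×10^-5 / 0.01102 = 3.61 mmol/kg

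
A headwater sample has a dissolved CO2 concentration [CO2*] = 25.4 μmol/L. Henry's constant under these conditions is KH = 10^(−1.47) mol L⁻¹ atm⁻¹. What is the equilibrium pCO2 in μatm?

KH = 10^(−1.47) = 3.388×10^-2 mol L⁻¹ atm⁻¹
pCO2 = [CO2*]/KH = 25.4×10^-6 / 3.388×10^-2 = 7.50×10^-4 atm = 750 μatm

pCO2 = 750 μatm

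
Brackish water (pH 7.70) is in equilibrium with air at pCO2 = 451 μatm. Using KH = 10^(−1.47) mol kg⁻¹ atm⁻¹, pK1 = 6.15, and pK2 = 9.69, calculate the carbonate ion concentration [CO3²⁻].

[CO3²⁻] = 5.55 μmol/kg

[CO2*] = KH · pCO2 = 10^(−1.47) × 451×10^-6 = 1.528×10^-5 mol/kg
α₀ = 1/(1 + K1/[H⁺] + K1K2/[H⁺]²) = 1/(1 + 10^+1.55 + 10^-0.44) = 0.02714
DIC = [CO2*]/α₀ = 1.528×10^-5 / 0.02714 = 0.5631 mmol/kg
[CO3²⁻] = α₂·DIC; α₂ = 0.009854, so [CO3²⁻] = 0.009854 × 0.5631 = 0.00555 mmol/kg = 5.55 μmol/kg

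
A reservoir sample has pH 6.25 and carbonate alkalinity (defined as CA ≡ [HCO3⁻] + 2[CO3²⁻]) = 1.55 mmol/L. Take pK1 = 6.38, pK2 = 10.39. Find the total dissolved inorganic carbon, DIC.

DIC = 3.64 mmol/L

CA = [HCO3⁻] + 2[CO3²⁻] = (α₁ + 2α₂)·DIC
At pH 6.25: [H⁺]/K1 = 10^0.13 = 1.3490, K2/[H⁺] = 10^-4.14 = 7.2444×10^-5
α₁ = 1/(1 + 1.3490 + 7.2444×10^-5) = 1/2.3490 = 0.4257; α₂ = α₁·K2/[H⁺] = 3.084×10^-5
α₁ + 2α₂ = 0.4258
DIC = CA / (α₁ + 2α₂) = 1.55 / 0.4258 = 3.64 mmol/L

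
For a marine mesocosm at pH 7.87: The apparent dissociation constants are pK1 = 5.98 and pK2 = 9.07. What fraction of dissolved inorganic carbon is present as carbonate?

α₂ = 1 / (1 + [H⁺]/K2 + [H⁺]²/(K1K2)) = 1 / (1 + 10^+1.20 + 10^-0.69)
   = 1 / (1 + 15.849 + 0.20417) = 1/17.053 = 0.05864

α₂ = 0.0586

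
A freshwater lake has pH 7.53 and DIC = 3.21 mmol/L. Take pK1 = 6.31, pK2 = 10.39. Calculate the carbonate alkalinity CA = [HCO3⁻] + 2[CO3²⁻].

CA = [HCO3⁻] + 2[CO3²⁻] = (α₁ + 2α₂)·DIC
At pH 7.53: [H⁺]/K1 = 10^-1.22 = 0.060256, K2/[H⁺] = 10^-2.86 = 0.0013804
α₁ = 1/(1 + 0.060256 + 0.0013804) = 1/1.0616 = 0.9419; α₂ = α₁·K2/[H⁺] = 0.001300
α₁ + 2α₂ = 0.9445
CA = 0.9445 × 3.21 = 3.03 mmol/L

CA = 3.03 mmol/L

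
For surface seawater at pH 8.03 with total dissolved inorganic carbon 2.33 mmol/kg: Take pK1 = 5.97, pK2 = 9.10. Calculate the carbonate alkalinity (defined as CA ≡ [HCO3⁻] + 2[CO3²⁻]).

CA = [HCO3⁻] + 2[CO3²⁻] = (α₁ + 2α₂)·DIC
At pH 8.03: [H⁺]/K1 = 10^-2.06 = 0.0087096, K2/[H⁺] = 10^-1.07 = 0.085114
α₁ = 1/(1 + 0.0087096 + 0.085114) = 1/1.0938 = 0.9142; α₂ = α₁·K2/[H⁺] = 0.07781
α₁ + 2α₂ = 1.0699
CA = 1.0699 × 2.33 = 2.49 mmol/kg

CA = 2.49 mmol/kg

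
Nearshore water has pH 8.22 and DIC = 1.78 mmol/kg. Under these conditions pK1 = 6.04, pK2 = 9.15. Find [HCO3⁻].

[HCO3⁻] = 1.58 mmol/kg

α₁ = 1 / (1 + [H⁺]/K1 + K2/[H⁺]) = 1 / (1 + 10^-2.18 + 10^-0.93)
   = 1 / (1 + 0.0066069 + 0.11749) = 1/1.1241 = 0.8896
[HCO3⁻] = α₁ × DIC = 0.8896 × 1.78 = 1.58 mmol/kg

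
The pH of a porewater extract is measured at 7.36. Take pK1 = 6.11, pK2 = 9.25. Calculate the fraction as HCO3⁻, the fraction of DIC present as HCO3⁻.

α₁ = 1 / (1 + [H⁺]/K1 + K2/[H⁺]) = 1 / (1 + 10^-1.25 + 10^-1.89)
   = 1 / (1 + 0.056234 + 0.012882) = 1/1.0691 = 0.9354

α₁ = 0.935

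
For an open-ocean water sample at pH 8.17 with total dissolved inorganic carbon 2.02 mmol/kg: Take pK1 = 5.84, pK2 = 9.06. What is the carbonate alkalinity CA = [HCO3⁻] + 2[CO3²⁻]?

CA = [HCO3⁻] + 2[CO3²⁻] = (α₁ + 2α₂)·DIC
At pH 8.17: [H⁺]/K1 = 10^-2.33 = 0.0046774, K2/[H⁺] = 10^-0.89 = 0.12882
α₁ = 1/(1 + 0.0046774 + 0.12882) = 1/1.1335 = 0.8822; α₂ = α₁·K2/[H⁺] = 0.1137
α₁ + 2α₂ = 1.1095
CA = 1.1095 × 2.02 = 2.24 mmol/kg

CA = 2.24 mmol/kg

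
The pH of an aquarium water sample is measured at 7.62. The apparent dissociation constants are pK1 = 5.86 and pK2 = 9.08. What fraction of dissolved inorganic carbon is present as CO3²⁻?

α₂ = 0.0330

α₂ = 1 / (1 + [H⁺]/K2 + [H⁺]²/(K1K2)) = 1 / (1 + 10^+1.46 + 10^-0.30)
   = 1 / (1 + 28.840 + 0.50119) = 1/30.342 = 0.03296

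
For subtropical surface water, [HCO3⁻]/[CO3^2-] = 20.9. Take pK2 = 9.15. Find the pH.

pH = 7.83

From K2 = [H⁺][CO3^2-]/[HCO3⁻]:  pH = pK2 − log₁₀([HCO3⁻]/[CO3^2-])
log₁₀(20.9) = +1.320
pH = 9.15 − (+1.320) = 7.83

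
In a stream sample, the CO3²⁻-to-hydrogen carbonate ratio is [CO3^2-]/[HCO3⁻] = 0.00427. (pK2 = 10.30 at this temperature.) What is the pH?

pH = 7.93

From K2 = [H⁺][CO3^2-]/[HCO3⁻]:  pH = pK2 + log₁₀([CO3^2-]/[HCO3⁻])
log₁₀(0.00427) = -2.370
pH = 10.30 + (-2.370) = 7.93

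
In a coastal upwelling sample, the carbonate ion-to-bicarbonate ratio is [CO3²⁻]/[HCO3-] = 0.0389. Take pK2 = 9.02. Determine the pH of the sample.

pH = 7.61

From K2 = [H⁺][CO3²⁻]/[HCO3-]:  pH = pK2 + log₁₀([CO3²⁻]/[HCO3-])
log₁₀(0.0389) = -1.410
pH = 9.02 + (-1.410) = 7.61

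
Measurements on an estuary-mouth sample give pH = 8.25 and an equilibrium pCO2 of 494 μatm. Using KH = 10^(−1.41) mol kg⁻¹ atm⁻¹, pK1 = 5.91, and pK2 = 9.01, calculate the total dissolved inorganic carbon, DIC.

DIC = 4.95 mmol/kg

[CO2*] = KH · pCO2 = 10^(−1.41) × 494×10^-6 = 1.922×10^-5 mol/kg
α₀ = 1/(1 + K1/[H⁺] + K1K2/[H⁺]²) = 1/(1 + 10^+2.34 + 10^+1.58) = 0.003879
DIC = [CO2*]/α₀ = 1.922×10^-5 / 0.003879 = 4.95 mmol/kg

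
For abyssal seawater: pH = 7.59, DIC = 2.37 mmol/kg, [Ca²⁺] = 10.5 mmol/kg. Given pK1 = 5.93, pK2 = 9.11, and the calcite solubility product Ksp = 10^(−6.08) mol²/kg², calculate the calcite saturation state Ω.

α₂ = 1 / (1 + [H⁺]/K2 + [H⁺]²/(K1K2)) = 1 / (1 + 10^+1.52 + 10^-0.14)
   = 1 / (1 + 33.113 + 0.72444) = 1/34.838 = 0.02870
[CO3²⁻] = α₂ × DIC = 0.02870 × 2.37 = 0.06803 mmol/kg
Ksp = 10^(−6.08) = 8.318×10^-7
Ω = [Ca²⁺][CO3²⁻]/Ksp = (10.5×10^-3)(6.803×10^-5) / 8.318×10^-7 = 0.859

Ω = 0.859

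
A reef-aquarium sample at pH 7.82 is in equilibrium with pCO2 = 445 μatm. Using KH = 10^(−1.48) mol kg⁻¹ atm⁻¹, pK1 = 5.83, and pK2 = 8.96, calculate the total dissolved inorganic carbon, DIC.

DIC = 1.56 mmol/kg

[CO2*] = KH · pCO2 = 10^(−1.48) × 445×10^-6 = 1.474×10^-5 mol/kg
α₀ = 1/(1 + K1/[H⁺] + K1K2/[H⁺]²) = 1/(1 + 10^+1.99 + 10^+0.85) = 0.009452
DIC = [CO2*]/α₀ = 1.474×10^-5 / 0.009452 = 1.56 mmol/kg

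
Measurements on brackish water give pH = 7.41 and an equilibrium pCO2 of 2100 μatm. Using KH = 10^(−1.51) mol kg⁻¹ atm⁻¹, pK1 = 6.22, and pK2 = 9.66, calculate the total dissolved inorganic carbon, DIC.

DIC = 1.08 mmol/kg

[CO2*] = KH · pCO2 = 10^(−1.51) × 2100×10^-6 = 6.490×10^-5 mol/kg
α₀ = 1/(1 + K1/[H⁺] + K1K2/[H⁺]²) = 1/(1 + 10^+1.19 + 10^-1.06) = 0.06033
DIC = [CO2*]/α₀ = 6.490×10^-5 / 0.06033 = 1.08 mmol/kg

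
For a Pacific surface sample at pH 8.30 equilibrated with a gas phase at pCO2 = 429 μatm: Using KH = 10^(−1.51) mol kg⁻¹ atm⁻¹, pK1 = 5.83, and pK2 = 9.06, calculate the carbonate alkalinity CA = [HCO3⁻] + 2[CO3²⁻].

[CO2*] = KH · pCO2 = 10^(−1.51) × 429×10^-6 = 1.326×10^-5 mol/kg
α₀ = 1/(1 + K1/[H⁺] + K1K2/[H⁺]²) = 1/(1 + 10^+2.47 + 10^+1.71) = 0.002878
DIC = [CO2*]/α₀ = 1.326×10^-5 / 0.002878 = 4.606 mmol/kg
CA = (α₁ + 2α₂)·DIC = (0.8495 + 2×0.1476) × 4.606 = 5.27 mmol/kg

CA = 5.27 mmol/kg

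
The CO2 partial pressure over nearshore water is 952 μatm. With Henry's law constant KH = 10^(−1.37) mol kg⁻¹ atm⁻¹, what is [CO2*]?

[CO2*] = 40.6 μmol/kg

KH = 10^(−1.37) = 4.266×10^-2 mol kg⁻¹ atm⁻¹
[CO2*] = KH · pCO2 = 4.266×10^-2 × 952×10^-6 atm = 4.06×10^-5 mol/kg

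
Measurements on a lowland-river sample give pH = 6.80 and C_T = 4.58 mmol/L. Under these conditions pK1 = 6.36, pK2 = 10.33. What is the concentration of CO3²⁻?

[CO3²⁻] = 0.991 μmol/L

α₂ = 1 / (1 + [H⁺]/K2 + [H⁺]²/(K1K2)) = 1 / (1 + 10^+3.53 + 10^+3.09)
   = 1 / (1 + 3388.4 + 1230.3) = 1/4619.7 = 0.0002165
[CO3²⁻] = α₂ × DIC = 0.0002165 × 4.58 = 0.000991 mmol/L = 0.991 μmol/L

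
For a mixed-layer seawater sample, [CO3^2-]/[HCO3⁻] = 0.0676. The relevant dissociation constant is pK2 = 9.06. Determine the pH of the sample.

From K2 = [H⁺][CO3^2-]/[HCO3⁻]:  pH = pK2 + log₁₀([CO3^2-]/[HCO3⁻])
log₁₀(0.0676) = -1.170
pH = 9.06 + (-1.170) = 7.89

pH = 7.89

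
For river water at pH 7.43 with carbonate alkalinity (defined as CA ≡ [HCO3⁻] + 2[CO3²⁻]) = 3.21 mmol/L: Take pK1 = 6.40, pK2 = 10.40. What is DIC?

DIC = 3.51 mmol/L

CA = [HCO3⁻] + 2[CO3²⁻] = (α₁ + 2α₂)·DIC
At pH 7.43: [H⁺]/K1 = 10^-1.03 = 0.093325, K2/[H⁺] = 10^-2.97 = 0.0010715
α₁ = 1/(1 + 0.093325 + 0.0010715) = 1/1.0944 = 0.9137; α₂ = α₁·K2/[H⁺] = 0.0009791
α₁ + 2α₂ = 0.9157
DIC = CA / (α₁ + 2α₂) = 3.21 / 0.9157 = 3.51 mmol/L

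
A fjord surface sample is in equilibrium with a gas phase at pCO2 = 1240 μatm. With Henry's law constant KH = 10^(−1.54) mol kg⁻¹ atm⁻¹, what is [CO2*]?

KH = 10^(−1.54) = 2.884×10^-2 mol kg⁻¹ atm⁻¹
[CO2*] = KH · pCO2 = 2.884×10^-2 × 1240×10^-6 atm = 3.58×10^-5 mol/kg

[CO2*] = 35.8 μmol/kg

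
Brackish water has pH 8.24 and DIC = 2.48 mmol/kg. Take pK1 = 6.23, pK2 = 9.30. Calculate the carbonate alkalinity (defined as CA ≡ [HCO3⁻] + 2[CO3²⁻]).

CA = 2.65 mmol/kg

CA = [HCO3⁻] + 2[CO3²⁻] = (α₁ + 2α₂)·DIC
At pH 8.24: [H⁺]/K1 = 10^-2.01 = 0.0097724, K2/[H⁺] = 10^-1.06 = 0.087096
α₁ = 1/(1 + 0.0097724 + 0.087096) = 1/1.0969 = 0.9117; α₂ = α₁·K2/[H⁺] = 0.07940
α₁ + 2α₂ = 1.0705
CA = 1.0705 × 2.48 = 2.65 mmol/kg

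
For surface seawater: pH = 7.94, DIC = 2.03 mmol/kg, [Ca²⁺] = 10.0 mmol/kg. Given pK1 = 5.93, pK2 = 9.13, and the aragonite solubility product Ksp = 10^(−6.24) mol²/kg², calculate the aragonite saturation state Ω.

Ω = 2.12

α₂ = 1 / (1 + [H⁺]/K2 + [H⁺]²/(K1K2)) = 1 / (1 + 10^+1.19 + 10^-0.82)
   = 1 / (1 + 15.488 + 0.15136) = 1/16.640 = 0.06010
[CO3²⁻] = α₂ × DIC = 0.06010 × 2.03 = 0.1220 mmol/kg
Ksp = 10^(−6.24) = 5.754×10^-7
Ω = [Ca²⁺][CO3²⁻]/Ksp = (10.0×10^-3)(1.220×10^-4) / 5.754×10^-7 = 2.12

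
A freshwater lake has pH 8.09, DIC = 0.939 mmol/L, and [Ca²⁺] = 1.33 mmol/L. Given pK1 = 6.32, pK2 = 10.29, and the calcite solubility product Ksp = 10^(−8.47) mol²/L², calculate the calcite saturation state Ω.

α₂ = 1 / (1 + [H⁺]/K2 + [H⁺]²/(K1K2)) = 1 / (1 + 10^+2.20 + 10^+0.43)
   = 1 / (1 + 158.49 + 2.6915) = 1/162.18 = 0.006166
[CO3²⁻] = α₂ × DIC = 0.006166 × 0.939 = 0.005790 mmol/L = 5.790 μmol/L
Ksp = 10^(−8.47) = 3.388×10^-9
Ω = [Ca²⁺][CO3²⁻]/Ksp = (1.33×10^-3)(5.790×10^-6) / 3.388×10^-9 = 2.27

Ω = 2.27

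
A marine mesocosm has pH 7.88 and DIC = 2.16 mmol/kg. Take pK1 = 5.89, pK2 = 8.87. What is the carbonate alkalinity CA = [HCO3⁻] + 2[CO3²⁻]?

CA = [HCO3⁻] + 2[CO3²⁻] = (α₁ + 2α₂)·DIC
At pH 7.88: [H⁺]/K1 = 10^-1.99 = 0.010233, K2/[H⁺] = 10^-0.99 = 0.10233
α₁ = 1/(1 + 0.010233 + 0.10233) = 1/1.1126 = 0.8988; α₂ = α₁·K2/[H⁺] = 0.09198
α₁ + 2α₂ = 1.0828
CA = 1.0828 × 2.16 = 2.34 mmol/kg

CA = 2.34 mmol/kg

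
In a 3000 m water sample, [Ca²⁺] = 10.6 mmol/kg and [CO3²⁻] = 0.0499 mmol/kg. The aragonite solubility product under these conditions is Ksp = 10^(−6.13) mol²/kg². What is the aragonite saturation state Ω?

Ω = 0.714

Ksp = 10^(−6.13) = 7.413×10^-7
Ω = [Ca²⁺][CO3²⁻]/Ksp = (10.6×10^-3)(0.0499×10^-3) / 7.413×10^-7 = 0.714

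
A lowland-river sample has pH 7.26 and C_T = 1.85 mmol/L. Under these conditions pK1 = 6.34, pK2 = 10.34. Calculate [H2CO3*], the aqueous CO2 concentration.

[CO2*] = 0.198 mmol/L

α₀ = 1 / (1 + K1/[H⁺] + K1K2/[H⁺]²) = 1 / (1 + 10^+0.92 + 10^-2.16)
   = 1 / (1 + 8.3176 + 0.0069183) = 1/9.3246 = 0.1072
[CO2*] = α₀ × DIC = 0.1072 × 1.85 = 0.198 mmol/L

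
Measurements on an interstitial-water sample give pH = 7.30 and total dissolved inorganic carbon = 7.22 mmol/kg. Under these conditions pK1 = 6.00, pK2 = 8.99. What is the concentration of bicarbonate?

[HCO3⁻] = 6.74 mmol/kg

α₁ = 1 / (1 + [H⁺]/K1 + K2/[H⁺]) = 1 / (1 + 10^-1.30 + 10^-1.69)
   = 1 / (1 + 0.050119 + 0.020417) = 1/1.0705 = 0.9341
[HCO3⁻] = α₁ × DIC = 0.9341 × 7.22 = 6.74 mmol/kg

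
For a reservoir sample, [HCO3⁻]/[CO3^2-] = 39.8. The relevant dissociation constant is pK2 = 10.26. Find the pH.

pH = 8.66

From K2 = [H⁺][CO3^2-]/[HCO3⁻]:  pH = pK2 − log₁₀([HCO3⁻]/[CO3^2-])
log₁₀(39.8) = +1.600
pH = 10.26 − (+1.600) = 8.66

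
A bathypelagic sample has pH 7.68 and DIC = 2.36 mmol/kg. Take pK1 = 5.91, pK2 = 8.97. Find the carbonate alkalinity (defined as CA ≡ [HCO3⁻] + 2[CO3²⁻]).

CA = [HCO3⁻] + 2[CO3²⁻] = (α₁ + 2α₂)·DIC
At pH 7.68: [H⁺]/K1 = 10^-1.77 = 0.016982, K2/[H⁺] = 10^-1.29 = 0.051286
α₁ = 1/(1 + 0.016982 + 0.051286) = 1/1.0683 = 0.9361; α₂ = α₁·K2/[H⁺] = 0.04801
α₁ + 2α₂ = 1.0321
CA = 1.0321 × 2.36 = 2.44 mmol/kg

CA = 2.44 mmol/kg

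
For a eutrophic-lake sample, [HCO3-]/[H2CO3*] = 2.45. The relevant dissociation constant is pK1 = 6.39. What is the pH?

pH = 6.78

From K1 = [H⁺][HCO3-]/[H2CO3*]:  pH = pK1 + log₁₀([HCO3-]/[H2CO3*])
log₁₀(2.45) = +0.389
pH = 6.39 + (+0.389) = 6.78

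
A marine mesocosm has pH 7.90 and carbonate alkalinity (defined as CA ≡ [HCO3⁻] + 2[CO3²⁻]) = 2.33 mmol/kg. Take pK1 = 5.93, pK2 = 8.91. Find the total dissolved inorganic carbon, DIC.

DIC = 2.16 mmol/kg

CA = [HCO3⁻] + 2[CO3²⁻] = (α₁ + 2α₂)·DIC
At pH 7.90: [H⁺]/K1 = 10^-1.97 = 0.010715, K2/[H⁺] = 10^-1.01 = 0.097724
α₁ = 1/(1 + 0.010715 + 0.097724) = 1/1.1084 = 0.9022; α₂ = α₁·K2/[H⁺] = 0.08816
α₁ + 2α₂ = 1.0785
DIC = CA / (α₁ + 2α₂) = 2.33 / 1.0785 = 2.16 mmol/kg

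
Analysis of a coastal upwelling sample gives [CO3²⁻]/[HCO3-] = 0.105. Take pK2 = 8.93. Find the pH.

From K2 = [H⁺][CO3²⁻]/[HCO3-]:  pH = pK2 + log₁₀([CO3²⁻]/[HCO3-])
log₁₀(0.105) = -0.979
pH = 8.93 + (-0.979) = 7.95

pH = 7.95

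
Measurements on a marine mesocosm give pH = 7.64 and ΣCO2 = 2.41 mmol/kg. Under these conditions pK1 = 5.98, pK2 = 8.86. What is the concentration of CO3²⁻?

[CO3²⁻] = 0.134 mmol/kg

α₂ = 1 / (1 + [H⁺]/K2 + [H⁺]²/(K1K2)) = 1 / (1 + 10^+1.22 + 10^-0.44)
   = 1 / (1 + 16.596 + 0.36308) = 1/17.959 = 0.05568
[CO3²⁻] = α₂ × DIC = 0.05568 × 2.41 = 0.134 mmol/kg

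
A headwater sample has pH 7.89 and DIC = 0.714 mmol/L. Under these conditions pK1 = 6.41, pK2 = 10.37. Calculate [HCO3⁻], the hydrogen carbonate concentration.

[HCO3⁻] = 0.689 mmol/L

α₁ = 1 / (1 + [H⁺]/K1 + K2/[H⁺]) = 1 / (1 + 10^-1.48 + 10^-2.48)
   = 1 / (1 + 0.033113 + 0.0033113) = 1/1.0364 = 0.9649
[HCO3⁻] = α₁ × DIC = 0.9649 × 0.714 = 0.689 mmol/L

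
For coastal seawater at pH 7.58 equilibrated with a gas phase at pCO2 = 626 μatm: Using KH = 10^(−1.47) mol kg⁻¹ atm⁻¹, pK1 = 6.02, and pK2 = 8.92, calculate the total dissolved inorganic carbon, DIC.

DIC = 0.827 mmol/kg

[CO2*] = KH · pCO2 = 10^(−1.47) × 626×10^-6 = 2.121×10^-5 mol/kg
α₀ = 1/(1 + K1/[H⁺] + K1K2/[H⁺]²) = 1/(1 + 10^+1.56 + 10^+0.22) = 0.02566
DIC = [CO2*]/α₀ = 2.121×10^-5 / 0.02566 = 0.827 mmol/kg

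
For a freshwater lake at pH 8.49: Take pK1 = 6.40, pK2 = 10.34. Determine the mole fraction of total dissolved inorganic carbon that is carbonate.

α₂ = 1 / (1 + [H⁺]/K2 + [H⁺]²/(K1K2)) = 1 / (1 + 10^+1.85 + 10^-0.24)
   = 1 / (1 + 70.795 + 0.57544) = 1/72.370 = 0.01382

α₂ = 0.0138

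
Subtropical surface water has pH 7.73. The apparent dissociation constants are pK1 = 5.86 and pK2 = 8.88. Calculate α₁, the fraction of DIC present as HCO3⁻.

α₁ = 1 / (1 + [H⁺]/K1 + K2/[H⁺]) = 1 / (1 + 10^-1.87 + 10^-1.15)
   = 1 / (1 + 0.013490 + 0.070795) = 1/1.0843 = 0.9223

α₁ = 0.922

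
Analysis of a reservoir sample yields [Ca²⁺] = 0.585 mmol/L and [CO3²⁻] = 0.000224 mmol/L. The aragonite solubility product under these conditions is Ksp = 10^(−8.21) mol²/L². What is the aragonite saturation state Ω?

Ksp = 10^(−8.21) = 6.166×10^-9
Ω = [Ca²⁺][CO3²⁻]/Ksp = (0.585×10^-3)(0.000224×10^-3) / 6.166×10^-9 = 0.0213

Ω = 0.0213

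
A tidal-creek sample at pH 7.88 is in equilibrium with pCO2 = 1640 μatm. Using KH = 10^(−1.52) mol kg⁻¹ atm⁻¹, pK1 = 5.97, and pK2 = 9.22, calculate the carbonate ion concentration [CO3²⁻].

[CO2*] = KH · pCO2 = 10^(−1.52) × 1640×10^-6 = 4.953×10^-5 mol/kg
α₀ = 1/(1 + K1/[H⁺] + K1K2/[H⁺]²) = 1/(1 + 10^+1.91 + 10^+0.57) = 0.01163
DIC = [CO2*]/α₀ = 4.953×10^-5 / 0.01163 = 4.259 mmol/kg
[CO3²⁻] = α₂·DIC; α₂ = 0.04320, so [CO3²⁻] = 0.04320 × 4.259 = 0.184 mmol/kg

[CO3²⁻] = 0.184 mmol/kg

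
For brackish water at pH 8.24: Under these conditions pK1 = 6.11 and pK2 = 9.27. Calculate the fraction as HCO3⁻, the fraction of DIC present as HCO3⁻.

α₁ = 0.908

α₁ = 1 / (1 + [H⁺]/K1 + K2/[H⁺]) = 1 / (1 + 10^-2.13 + 10^-1.03)
   = 1 / (1 + 0.0074131 + 0.093325) = 1/1.1007 = 0.9085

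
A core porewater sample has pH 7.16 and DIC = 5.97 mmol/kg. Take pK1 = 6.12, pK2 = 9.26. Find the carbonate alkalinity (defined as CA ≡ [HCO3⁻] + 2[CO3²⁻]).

CA = 5.52 mmol/kg

CA = [HCO3⁻] + 2[CO3²⁻] = (α₁ + 2α₂)·DIC
At pH 7.16: [H⁺]/K1 = 10^-1.04 = 0.091201, K2/[H⁺] = 10^-2.10 = 0.0079433
α₁ = 1/(1 + 0.091201 + 0.0079433) = 1/1.0991 = 0.9098; α₂ = α₁·K2/[H⁺] = 0.007227
α₁ + 2α₂ = 0.9243
CA = 0.9243 × 5.97 = 5.52 mmol/kg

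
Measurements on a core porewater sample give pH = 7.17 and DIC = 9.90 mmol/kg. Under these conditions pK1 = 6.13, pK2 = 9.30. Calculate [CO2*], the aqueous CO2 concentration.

[CO2*] = 0.822 mmol/kg

α₀ = 1 / (1 + K1/[H⁺] + K1K2/[H⁺]²) = 1 / (1 + 10^+1.04 + 10^-1.09)
   = 1 / (1 + 10.965 + 0.081283) = 1/12.046 = 0.08301
[CO2*] = α₀ × DIC = 0.08301 × 9.90 = 0.822 mmol/kg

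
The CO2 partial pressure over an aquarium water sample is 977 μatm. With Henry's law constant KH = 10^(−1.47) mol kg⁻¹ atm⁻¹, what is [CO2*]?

KH = 10^(−1.47) = 3.388×10^-2 mol kg⁻¹ atm⁻¹
[CO2*] = KH · pCO2 = 3.388×10^-2 × 977×10^-6 atm = 3.31×10^-5 mol/kg

[CO2*] = 33.1 μmol/kg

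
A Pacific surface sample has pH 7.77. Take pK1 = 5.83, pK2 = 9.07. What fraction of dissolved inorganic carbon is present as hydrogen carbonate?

α₁ = 0.942

α₁ = 1 / (1 + [H⁺]/K1 + K2/[H⁺]) = 1 / (1 + 10^-1.94 + 10^-1.30)
   = 1 / (1 + 0.011482 + 0.050119) = 1/1.0616 = 0.9420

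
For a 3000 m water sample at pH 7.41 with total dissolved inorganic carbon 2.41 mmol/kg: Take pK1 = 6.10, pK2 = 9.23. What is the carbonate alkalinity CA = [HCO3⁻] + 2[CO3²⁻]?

CA = 2.33 mmol/kg

CA = [HCO3⁻] + 2[CO3²⁻] = (α₁ + 2α₂)·DIC
At pH 7.41: [H⁺]/K1 = 10^-1.31 = 0.048978, K2/[H⁺] = 10^-1.82 = 0.015136
α₁ = 1/(1 + 0.048978 + 0.015136) = 1/1.0641 = 0.9397; α₂ = α₁·K2/[H⁺] = 0.01422
α₁ + 2α₂ = 0.9682
CA = 0.9682 × 2.41 = 2.33 mmol/kg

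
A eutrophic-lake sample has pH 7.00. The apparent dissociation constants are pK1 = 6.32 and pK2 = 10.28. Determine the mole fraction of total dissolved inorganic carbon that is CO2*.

α₀ = 0.173

α₀ = 1 / (1 + K1/[H⁺] + K1K2/[H⁺]²) = 1 / (1 + 10^+0.68 + 10^-2.60)
   = 1 / (1 + 4.7863 + 0.0025119) = 1/5.7888 = 0.1727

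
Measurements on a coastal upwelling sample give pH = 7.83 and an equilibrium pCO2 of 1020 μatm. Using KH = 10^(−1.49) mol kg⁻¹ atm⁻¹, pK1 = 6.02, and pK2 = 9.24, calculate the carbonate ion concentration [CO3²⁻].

[CO3²⁻] = 0.0829 mmol/kg

[CO2*] = KH · pCO2 = 10^(−1.49) × 1020×10^-6 = 3.301×10^-5 mol/kg
α₀ = 1/(1 + K1/[H⁺] + K1K2/[H⁺]²) = 1/(1 + 10^+1.81 + 10^+0.40) = 0.01469
DIC = [CO2*]/α₀ = 3.301×10^-5 / 0.01469 = 2.247 mmol/kg
[CO3²⁻] = α₂·DIC; α₂ = 0.03690, so [CO3²⁻] = 0.03690 × 2.247 = 0.0829 mmol/kg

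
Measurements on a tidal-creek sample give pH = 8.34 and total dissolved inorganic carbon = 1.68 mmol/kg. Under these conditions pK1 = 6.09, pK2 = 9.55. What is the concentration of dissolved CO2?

[CO2*] = 8.85 μmol/kg

α₀ = 1 / (1 + K1/[H⁺] + K1K2/[H⁺]²) = 1 / (1 + 10^+2.25 + 10^+1.04)
   = 1 / (1 + 177.83 + 10.965) = 1/189.79 = 0.005269
[CO2*] = α₀ × DIC = 0.005269 × 1.68 = 0.00885 mmol/kg = 8.85 μmol/kg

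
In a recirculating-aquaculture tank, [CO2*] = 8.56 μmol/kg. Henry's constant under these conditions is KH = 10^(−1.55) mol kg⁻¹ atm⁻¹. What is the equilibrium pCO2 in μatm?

pCO2 = 304 μatm

KH = 10^(−1.55) = 2.818×10^-2 mol kg⁻¹ atm⁻¹
pCO2 = [CO2*]/KH = 8.56×10^-6 / 2.818×10^-2 = 3.04×10^-4 atm = 304 μatm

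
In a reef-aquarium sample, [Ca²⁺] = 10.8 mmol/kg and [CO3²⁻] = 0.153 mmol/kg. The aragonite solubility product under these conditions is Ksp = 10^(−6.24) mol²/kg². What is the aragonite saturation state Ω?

Ω = 2.87

Ksp = 10^(−6.24) = 5.754×10^-7
Ω = [Ca²⁺][CO3²⁻]/Ksp = (10.8×10^-3)(0.153×10^-3) / 5.754×10^-7 = 2.87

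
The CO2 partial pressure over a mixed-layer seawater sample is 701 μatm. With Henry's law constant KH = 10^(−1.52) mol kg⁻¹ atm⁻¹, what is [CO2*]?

KH = 10^(−1.52) = 3.020×10^-2 mol kg⁻¹ atm⁻¹
[CO2*] = KH · pCO2 = 3.020×10^-2 × 701×10^-6 atm = 2.12×10^-5 mol/kg

[CO2*] = 21.2 μmol/kg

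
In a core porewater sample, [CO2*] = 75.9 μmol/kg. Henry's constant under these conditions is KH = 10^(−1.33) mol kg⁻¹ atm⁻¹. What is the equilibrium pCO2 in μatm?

pCO2 = 1620 μatm

KH = 10^(−1.33) = 4.677×10^-2 mol kg⁻¹ atm⁻¹
pCO2 = [CO2*]/KH = 75.9×10^-6 / 4.677×10^-2 = 1.62×10^-3 atm = 1620 μatm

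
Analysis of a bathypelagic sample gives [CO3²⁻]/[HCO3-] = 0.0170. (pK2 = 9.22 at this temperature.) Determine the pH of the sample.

pH = 7.45

From K2 = [H⁺][CO3²⁻]/[HCO3-]:  pH = pK2 + log₁₀([CO3²⁻]/[HCO3-])
log₁₀(0.0170) = -1.770
pH = 9.22 + (-1.770) = 7.45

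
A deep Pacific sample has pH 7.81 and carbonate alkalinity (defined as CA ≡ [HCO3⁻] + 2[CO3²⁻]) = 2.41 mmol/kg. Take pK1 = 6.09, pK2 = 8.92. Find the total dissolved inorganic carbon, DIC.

CA = [HCO3⁻] + 2[CO3²⁻] = (α₁ + 2α₂)·DIC
At pH 7.81: [H⁺]/K1 = 10^-1.72 = 0.019055, K2/[H⁺] = 10^-1.11 = 0.077625
α₁ = 1/(1 + 0.019055 + 0.077625) = 1/1.0967 = 0.9118; α₂ = α₁·K2/[H⁺] = 0.07078
α₁ + 2α₂ = 1.0534
DIC = CA / (α₁ + 2α₂) = 2.41 / 1.0534 = 2.29 mmol/kg

DIC = 2.29 mmol/kg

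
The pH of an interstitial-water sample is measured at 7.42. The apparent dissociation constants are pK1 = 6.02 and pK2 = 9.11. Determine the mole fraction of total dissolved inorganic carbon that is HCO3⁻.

α₁ = 0.943

α₁ = 1 / (1 + [H⁺]/K1 + K2/[H⁺]) = 1 / (1 + 10^-1.40 + 10^-1.69)
   = 1 / (1 + 0.039811 + 0.020417) = 1/1.0602 = 0.9432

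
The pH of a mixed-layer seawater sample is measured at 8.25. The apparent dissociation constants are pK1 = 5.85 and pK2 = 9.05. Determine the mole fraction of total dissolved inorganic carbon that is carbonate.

α₂ = 1 / (1 + [H⁺]/K2 + [H⁺]²/(K1K2)) = 1 / (1 + 10^+0.80 + 10^-1.60)
   = 1 / (1 + 6.3096 + 0.025119) = 1/7.3347 = 0.1363

α₂ = 0.136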